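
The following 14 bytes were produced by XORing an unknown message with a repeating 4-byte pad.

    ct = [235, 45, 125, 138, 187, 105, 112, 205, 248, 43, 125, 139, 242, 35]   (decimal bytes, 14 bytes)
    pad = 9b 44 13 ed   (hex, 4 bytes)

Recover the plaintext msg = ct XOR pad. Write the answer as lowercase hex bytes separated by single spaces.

70 69 6e 67 20 2d 63 20 63 6f 6e 66 69 67

The 4-byte key repeats, so the effective keystream is 9b 44 13 ed 9b 44 13 ed 9b 44 13 ed 9b 44.
byte 0: eb ⊕ 9b = 70
byte 1: 2d ⊕ 44 = 69
byte 2: 7d ⊕ 13 = 6e
byte 3: 8a ⊕ ed = 67
byte 4: bb ⊕ 9b = 20
byte 5: 69 ⊕ 44 = 2d
byte 6: 70 ⊕ 13 = 63
byte 7: cd ⊕ ed = 20
byte 8: f8 ⊕ 9b = 63
byte 9: 2b ⊕ 44 = 6f
byte 10: 7d ⊕ 13 = 6e
byte 11: 8b ⊕ ed = 66
byte 12: f2 ⊕ 9b = 69
byte 13: 23 ⊕ 44 = 67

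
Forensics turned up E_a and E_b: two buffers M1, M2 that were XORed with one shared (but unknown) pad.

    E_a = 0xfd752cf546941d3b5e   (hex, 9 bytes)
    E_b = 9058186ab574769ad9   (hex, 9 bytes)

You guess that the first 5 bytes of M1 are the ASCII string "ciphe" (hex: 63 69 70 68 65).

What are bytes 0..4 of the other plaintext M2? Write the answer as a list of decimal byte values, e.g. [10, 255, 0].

[14, 68, 68, 247, 150]

First, E_a ⊕ E_b = (M1 ⊕ K) ⊕ (M2 ⊕ K) = M1 ⊕ M2, so the key drops out. Then M2 = (M1 ⊕ M2) ⊕ M1 over the first 5 bytes.
byte 0: (fd XOR 90) XOR 63 = 6d XOR 63 = 0e
byte 1: (75 XOR 58) XOR 69 = 2d XOR 69 = 44
byte 2: (2c XOR 18) XOR 70 = 34 XOR 70 = 44
byte 3: (f5 XOR 6a) XOR 68 = 9f XOR 68 = f7
byte 4: (46 XOR b5) XOR 65 = f3 XOR 65 = 96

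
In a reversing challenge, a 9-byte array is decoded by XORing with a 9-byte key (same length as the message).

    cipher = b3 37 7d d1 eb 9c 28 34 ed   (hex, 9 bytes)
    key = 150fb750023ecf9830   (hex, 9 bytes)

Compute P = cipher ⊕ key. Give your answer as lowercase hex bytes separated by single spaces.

a6 38 ca 81 e9 a2 e7 ac dd

179 ⊕  21 = 166
 55 ⊕  15 =  56
125 ⊕ 183 = 202
209 ⊕  80 = 129
235 ⊕   2 = 233
156 ⊕  62 = 162
 40 ⊕ 207 = 231
 52 ⊕ 152 = 172
237 ⊕  48 = 221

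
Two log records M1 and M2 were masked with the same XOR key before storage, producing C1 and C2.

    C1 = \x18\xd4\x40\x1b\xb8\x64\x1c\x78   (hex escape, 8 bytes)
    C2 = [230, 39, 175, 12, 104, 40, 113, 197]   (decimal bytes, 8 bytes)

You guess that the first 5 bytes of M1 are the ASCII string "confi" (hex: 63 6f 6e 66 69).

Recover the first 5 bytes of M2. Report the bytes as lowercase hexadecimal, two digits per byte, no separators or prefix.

9d9c8171b9

First, C1 ⊕ C2 = (M1 ⊕ K) ⊕ (M2 ⊕ K) = M1 ⊕ M2, so the key drops out. Then M2 = (M1 ⊕ M2) ⊕ M1 over the first 5 bytes.
byte 0: (18 XOR e6) XOR 63 = fe XOR 63 = 9d
byte 1: (d4 XOR 27) XOR 6f = f3 XOR 6f = 9c
byte 2: (40 XOR af) XOR 6e = ef XOR 6e = 81
byte 3: (1b XOR 0c) XOR 66 = 17 XOR 66 = 71
byte 4: (b8 XOR 68) XOR 69 = d0 XOR 69 = b9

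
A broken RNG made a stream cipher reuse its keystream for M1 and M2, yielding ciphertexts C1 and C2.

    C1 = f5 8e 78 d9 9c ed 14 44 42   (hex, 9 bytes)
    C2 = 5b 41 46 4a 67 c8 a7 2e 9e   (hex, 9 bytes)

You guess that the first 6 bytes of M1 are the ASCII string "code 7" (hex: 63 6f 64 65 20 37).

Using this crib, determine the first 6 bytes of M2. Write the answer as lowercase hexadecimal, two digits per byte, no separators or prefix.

First, C1 ⊕ C2 = (M1 ⊕ K) ⊕ (M2 ⊕ K) = M1 ⊕ M2, so the key drops out. Then M2 = (M1 ⊕ M2) ⊕ M1 over the first 6 bytes.
byte 0: (f5 XOR 5b) XOR 63 = ae XOR 63 = cd
byte 1: (8e XOR 41) XOR 6f = cf XOR 6f = a0
byte 2: (78 XOR 46) XOR 64 = 3e XOR 64 = 5a
byte 3: (d9 XOR 4a) XOR 65 = 93 XOR 65 = f6
byte 4: (9c XOR 67) XOR 20 = fb XOR 20 = db
byte 5: (ed XOR c8) XOR 37 = 25 XOR 37 = 12

cda05af6db12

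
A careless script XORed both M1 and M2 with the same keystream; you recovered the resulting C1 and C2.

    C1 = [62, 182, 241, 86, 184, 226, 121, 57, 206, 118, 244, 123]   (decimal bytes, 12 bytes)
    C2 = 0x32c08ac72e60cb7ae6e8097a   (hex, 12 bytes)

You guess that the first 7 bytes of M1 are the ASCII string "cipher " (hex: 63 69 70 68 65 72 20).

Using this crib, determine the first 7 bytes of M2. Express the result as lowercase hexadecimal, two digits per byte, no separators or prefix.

6f1f0bf9f3f092

First, C1 ⊕ C2 = (M1 ⊕ K) ⊕ (M2 ⊕ K) = M1 ⊕ M2, so the key drops out. Then M2 = (M1 ⊕ M2) ⊕ M1 over the first 7 bytes.
byte 0: (3e ⊕ 32) ⊕ 63 = 0c ⊕ 63 = 6f
byte 1: (b6 ⊕ c0) ⊕ 69 = 76 ⊕ 69 = 1f
byte 2: (f1 ⊕ 8a) ⊕ 70 = 7b ⊕ 70 = 0b
byte 3: (56 ⊕ c7) ⊕ 68 = 91 ⊕ 68 = f9
byte 4: (b8 ⊕ 2e) ⊕ 65 = 96 ⊕ 65 = f3
byte 5: (e2 ⊕ 60) ⊕ 72 = 82 ⊕ 72 = f0
byte 6: (79 ⊕ cb) ⊕ 20 = b2 ⊕ 20 = 92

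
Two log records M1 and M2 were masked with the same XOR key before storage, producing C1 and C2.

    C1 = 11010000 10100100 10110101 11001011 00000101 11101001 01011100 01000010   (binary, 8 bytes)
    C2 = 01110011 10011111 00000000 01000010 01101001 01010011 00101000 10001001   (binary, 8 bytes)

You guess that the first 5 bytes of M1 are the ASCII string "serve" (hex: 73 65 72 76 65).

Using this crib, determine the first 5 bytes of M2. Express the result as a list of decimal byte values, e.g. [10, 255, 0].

[208, 94, 199, 255, 9]

First, C1 ⊕ C2 = (M1 ⊕ K) ⊕ (M2 ⊕ K) = M1 ⊕ M2, so the key drops out. Then M2 = (M1 ⊕ M2) ⊕ M1 over the first 5 bytes.
byte 0: (d0 XOR 73) XOR 73 = a3 XOR 73 = d0
byte 1: (a4 XOR 9f) XOR 65 = 3b XOR 65 = 5e
byte 2: (b5 XOR 00) XOR 72 = b5 XOR 72 = c7
byte 3: (cb XOR 42) XOR 76 = 89 XOR 76 = ff
byte 4: (05 XOR 69) XOR 65 = 6c XOR 65 = 09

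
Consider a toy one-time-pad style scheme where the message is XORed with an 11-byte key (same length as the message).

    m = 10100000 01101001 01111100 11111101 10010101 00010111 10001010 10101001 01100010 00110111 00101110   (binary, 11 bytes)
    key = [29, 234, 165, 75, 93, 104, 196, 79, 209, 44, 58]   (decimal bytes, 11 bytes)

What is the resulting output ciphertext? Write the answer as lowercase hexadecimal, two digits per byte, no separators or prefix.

XOR is its own inverse, so applying the key byte-wise gives the result directly.
160 ^  29 = 189
105 ^ 234 = 131
124 ^ 165 = 217
253 ^  75 = 182
149 ^  93 = 200
 23 ^ 104 = 127
138 ^ 196 =  78
169 ^  79 = 230
 98 ^ 209 = 179
 55 ^  44 =  27
 46 ^  58 =  20

bd83d9b6c87f4ee6b31b14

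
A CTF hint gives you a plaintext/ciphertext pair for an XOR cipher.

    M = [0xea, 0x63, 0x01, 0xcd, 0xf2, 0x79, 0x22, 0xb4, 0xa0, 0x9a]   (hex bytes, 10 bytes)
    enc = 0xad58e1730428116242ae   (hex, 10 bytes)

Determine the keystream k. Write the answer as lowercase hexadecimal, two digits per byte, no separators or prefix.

Since enc = M ⊕ k, XORing both sides with M gives k = M ⊕ enc.
11101010 XOR 10101101 = 01000111
01100011 XOR 01011000 = 00111011
00000001 XOR 11100001 = 11100000
11001101 XOR 01110011 = 10111110
11110010 XOR 00000100 = 11110110
01111001 XOR 00101000 = 01010001
00100010 XOR 00010001 = 00110011
10110100 XOR 01100010 = 11010110
10100000 XOR 01000010 = 11100010
10011010 XOR 10101110 = 00110100

473be0bef65133d6e234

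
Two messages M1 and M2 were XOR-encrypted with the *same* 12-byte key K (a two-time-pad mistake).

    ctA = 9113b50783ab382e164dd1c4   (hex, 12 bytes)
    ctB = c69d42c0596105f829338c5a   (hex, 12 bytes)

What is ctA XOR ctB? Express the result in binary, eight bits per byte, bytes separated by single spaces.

01010111 10001110 11110111 11000111 11011010 11001010 00111101 11010110 00111111 01111110 01011101 10011110

ctA ⊕ ctB = (M1 ⊕ K) ⊕ (M2 ⊕ K) = M1 ⊕ M2 — the shared key cancels under XOR.
10010001 XOR 11000110 = 01010111
00010011 XOR 10011101 = 10001110
10110101 XOR 01000010 = 11110111
00000111 XOR 11000000 = 11000111
10000011 XOR 01011001 = 11011010
10101011 XOR 01100001 = 11001010
00111000 XOR 00000101 = 00111101
00101110 XOR 11111000 = 11010110
00010110 XOR 00101001 = 00111111
01001101 XOR 00110011 = 01111110
11010001 XOR 10001100 = 01011101
11000100 XOR 01011010 = 10011110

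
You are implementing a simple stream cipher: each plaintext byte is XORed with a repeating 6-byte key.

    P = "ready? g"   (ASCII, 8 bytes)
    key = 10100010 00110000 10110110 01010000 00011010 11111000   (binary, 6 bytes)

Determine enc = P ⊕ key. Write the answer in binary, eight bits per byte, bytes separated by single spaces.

The 6-byte key repeats, so the effective keystream is a2 30 b6 50 1a f8 a2 30.
byte 0: 114 xor 162 = 208
byte 1: 101 xor  48 =  85
byte 2:  97 xor 182 = 215
byte 3: 100 xor  80 =  52
byte 4: 121 xor  26 =  99
byte 5:  63 xor 248 = 199
byte 6:  32 xor 162 = 130
byte 7: 103 xor  48 =  87

11010000 01010101 11010111 00110100 01100011 11000111 10000010 01010111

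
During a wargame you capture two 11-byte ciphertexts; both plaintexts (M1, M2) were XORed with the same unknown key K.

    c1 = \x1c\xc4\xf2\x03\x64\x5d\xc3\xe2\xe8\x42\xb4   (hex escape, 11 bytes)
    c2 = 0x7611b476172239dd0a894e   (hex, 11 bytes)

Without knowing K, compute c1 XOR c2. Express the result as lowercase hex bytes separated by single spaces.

6a d5 46 75 73 7f fa 3f e2 cb fa

c1 ⊕ c2 = (M1 ⊕ K) ⊕ (M2 ⊕ K) = M1 ⊕ M2 — the shared key cancels under XOR.
1c XOR 76 = 6a
c4 XOR 11 = d5
f2 XOR b4 = 46
03 XOR 76 = 75
64 XOR 17 = 73
5d XOR 22 = 7f
c3 XOR 39 = fa
e2 XOR dd = 3f
e8 XOR 0a = e2
42 XOR 89 = cb
b4 XOR 4e = fa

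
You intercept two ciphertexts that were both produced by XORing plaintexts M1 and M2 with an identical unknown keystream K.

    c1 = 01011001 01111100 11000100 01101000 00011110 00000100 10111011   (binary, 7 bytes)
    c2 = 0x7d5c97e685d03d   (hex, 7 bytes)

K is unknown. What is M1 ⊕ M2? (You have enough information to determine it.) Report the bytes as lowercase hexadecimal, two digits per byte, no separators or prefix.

2420538e9bd486

c1 ⊕ c2 = (M1 ⊕ K) ⊕ (M2 ⊕ K) = M1 ⊕ M2 — the shared key cancels under XOR.
59 ^ 7d = 24
7c ^ 5c = 20
c4 ^ 97 = 53
68 ^ e6 = 8e
1e ^ 85 = 9b
04 ^ d0 = d4
bb ^ 3d = 86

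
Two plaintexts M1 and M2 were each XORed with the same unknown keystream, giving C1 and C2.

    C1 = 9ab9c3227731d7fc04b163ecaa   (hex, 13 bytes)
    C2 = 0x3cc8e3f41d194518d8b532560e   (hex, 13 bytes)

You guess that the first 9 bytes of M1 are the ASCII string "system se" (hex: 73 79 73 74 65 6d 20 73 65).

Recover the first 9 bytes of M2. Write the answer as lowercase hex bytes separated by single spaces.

d5 08 53 a2 0f 45 b2 97 b9

First, C1 ⊕ C2 = (M1 ⊕ K) ⊕ (M2 ⊕ K) = M1 ⊕ M2, so the key drops out. Then M2 = (M1 ⊕ M2) ⊕ M1 over the first 9 bytes.
byte 0: (9a ^ 3c) ^ 73 = a6 ^ 73 = d5
byte 1: (b9 ^ c8) ^ 79 = 71 ^ 79 = 08
byte 2: (c3 ^ e3) ^ 73 = 20 ^ 73 = 53
byte 3: (22 ^ f4) ^ 74 = d6 ^ 74 = a2
byte 4: (77 ^ 1d) ^ 65 = 6a ^ 65 = 0f
byte 5: (31 ^ 19) ^ 6d = 28 ^ 6d = 45
byte 6: (d7 ^ 45) ^ 20 = 92 ^ 20 = b2
byte 7: (fc ^ 18) ^ 73 = e4 ^ 73 = 97
byte 8: (04 ^ d8) ^ 65 = dc ^ 65 = b9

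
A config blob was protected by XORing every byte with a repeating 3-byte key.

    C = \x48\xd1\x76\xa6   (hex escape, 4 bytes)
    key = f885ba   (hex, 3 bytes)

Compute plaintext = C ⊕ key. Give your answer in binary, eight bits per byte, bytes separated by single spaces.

The 3-byte key repeats, so the effective keystream is f8 85 ba f8.
byte 0: 48 ^ f8 = b0
byte 1: d1 ^ 85 = 54
byte 2: 76 ^ ba = cc
byte 3: a6 ^ f8 = 5e

10110000 01010100 11001100 01011110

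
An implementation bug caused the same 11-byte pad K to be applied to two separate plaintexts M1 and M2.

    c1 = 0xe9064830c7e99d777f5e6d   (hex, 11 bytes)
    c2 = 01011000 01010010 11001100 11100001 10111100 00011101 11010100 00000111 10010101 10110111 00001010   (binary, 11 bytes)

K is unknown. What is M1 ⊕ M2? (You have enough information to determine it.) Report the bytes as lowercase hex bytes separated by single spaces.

c1 ⊕ c2 = (M1 ⊕ K) ⊕ (M2 ⊕ K) = M1 ⊕ M2 — the shared key cancels under XOR.
byte 0: e9 xor 58 = b1
byte 1: 06 xor 52 = 54
byte 2: 48 xor cc = 84
byte 3: 30 xor e1 = d1
byte 4: c7 xor bc = 7b
byte 5: e9 xor 1d = f4
byte 6: 9d xor d4 = 49
byte 7: 77 xor 07 = 70
byte 8: 7f xor 95 = ea
byte 9: 5e xor b7 = e9
byte 10: 6d xor 0a = 67

b1 54 84 d1 7b f4 49 70 ea e9 67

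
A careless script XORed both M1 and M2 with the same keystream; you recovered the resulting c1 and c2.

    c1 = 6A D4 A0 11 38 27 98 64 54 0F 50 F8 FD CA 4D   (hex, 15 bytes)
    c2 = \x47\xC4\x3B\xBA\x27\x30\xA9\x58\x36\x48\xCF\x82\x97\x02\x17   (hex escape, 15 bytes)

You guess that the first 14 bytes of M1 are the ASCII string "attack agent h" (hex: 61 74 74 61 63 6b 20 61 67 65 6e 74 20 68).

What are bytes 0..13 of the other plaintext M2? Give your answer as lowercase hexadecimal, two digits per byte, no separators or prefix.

4c64efca7c7c115d0522f10e4aa0

First, c1 ⊕ c2 = (M1 ⊕ K) ⊕ (M2 ⊕ K) = M1 ⊕ M2, so the key drops out. Then M2 = (M1 ⊕ M2) ⊕ M1 over the first 14 bytes.
byte 0: (6a xor 47) xor 61 = 2d xor 61 = 4c
byte 1: (d4 xor c4) xor 74 = 10 xor 74 = 64
byte 2: (a0 xor 3b) xor 74 = 9b xor 74 = ef
byte 3: (11 xor ba) xor 61 = ab xor 61 = ca
byte 4: (38 xor 27) xor 63 = 1f xor 63 = 7c
byte 5: (27 xor 30) xor 6b = 17 xor 6b = 7c
byte 6: (98 xor a9) xor 20 = 31 xor 20 = 11
byte 7: (64 xor 58) xor 61 = 3c xor 61 = 5d
byte 8: (54 xor 36) xor 67 = 62 xor 67 = 05
byte 9: (0f xor 48) xor 65 = 47 xor 65 = 22
byte 10: (50 xor cf) xor 6e = 9f xor 6e = f1
byte 11: (f8 xor 82) xor 74 = 7a xor 74 = 0e
byte 12: (fd xor 97) xor 20 = 6a xor 20 = 4a
byte 13: (ca xor 02) xor 68 = c8 xor 68 = a0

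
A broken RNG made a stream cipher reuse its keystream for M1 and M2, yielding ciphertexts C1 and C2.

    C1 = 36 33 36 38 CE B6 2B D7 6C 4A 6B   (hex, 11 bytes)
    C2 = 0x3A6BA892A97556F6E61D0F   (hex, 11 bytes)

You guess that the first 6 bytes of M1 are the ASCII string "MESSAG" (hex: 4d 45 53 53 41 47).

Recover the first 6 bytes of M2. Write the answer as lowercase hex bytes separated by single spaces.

First, C1 ⊕ C2 = (M1 ⊕ K) ⊕ (M2 ⊕ K) = M1 ⊕ M2, so the key drops out. Then M2 = (M1 ⊕ M2) ⊕ M1 over the first 6 bytes.
byte 0: (36 xor 3a) xor 4d = 0c xor 4d = 41
byte 1: (33 xor 6b) xor 45 = 58 xor 45 = 1d
byte 2: (36 xor a8) xor 53 = 9e xor 53 = cd
byte 3: (38 xor 92) xor 53 = aa xor 53 = f9
byte 4: (ce xor a9) xor 41 = 67 xor 41 = 26
byte 5: (b6 xor 75) xor 47 = c3 xor 47 = 84

41 1d cd f9 26 84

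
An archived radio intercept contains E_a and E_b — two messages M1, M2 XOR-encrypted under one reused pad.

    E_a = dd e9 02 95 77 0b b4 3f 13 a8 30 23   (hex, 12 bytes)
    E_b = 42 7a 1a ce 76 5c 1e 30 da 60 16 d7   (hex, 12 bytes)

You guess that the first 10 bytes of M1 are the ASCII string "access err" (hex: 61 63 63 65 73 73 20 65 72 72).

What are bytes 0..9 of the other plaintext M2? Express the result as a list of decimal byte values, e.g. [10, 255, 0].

[254, 240, 123, 62, 114, 36, 138, 106, 187, 186]

First, E_a ⊕ E_b = (M1 ⊕ K) ⊕ (M2 ⊕ K) = M1 ⊕ M2, so the key drops out. Then M2 = (M1 ⊕ M2) ⊕ M1 over the first 10 bytes.
byte 0: (dd ⊕ 42) ⊕ 61 = 9f ⊕ 61 = fe
byte 1: (e9 ⊕ 7a) ⊕ 63 = 93 ⊕ 63 = f0
byte 2: (02 ⊕ 1a) ⊕ 63 = 18 ⊕ 63 = 7b
byte 3: (95 ⊕ ce) ⊕ 65 = 5b ⊕ 65 = 3e
byte 4: (77 ⊕ 76) ⊕ 73 = 01 ⊕ 73 = 72
byte 5: (0b ⊕ 5c) ⊕ 73 = 57 ⊕ 73 = 24
byte 6: (b4 ⊕ 1e) ⊕ 20 = aa ⊕ 20 = 8a
byte 7: (3f ⊕ 30) ⊕ 65 = 0f ⊕ 65 = 6a
byte 8: (13 ⊕ da) ⊕ 72 = c9 ⊕ 72 = bb
byte 9: (a8 ⊕ 60) ⊕ 72 = c8 ⊕ 72 = ba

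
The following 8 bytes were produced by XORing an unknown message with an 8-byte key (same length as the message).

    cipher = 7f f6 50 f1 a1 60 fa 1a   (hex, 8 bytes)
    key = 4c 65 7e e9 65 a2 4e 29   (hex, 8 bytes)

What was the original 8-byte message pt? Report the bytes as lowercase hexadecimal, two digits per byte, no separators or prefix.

XOR is its own inverse, so applying the key byte-wise gives the result directly.
7f ^ 4c = 33
f6 ^ 65 = 93
50 ^ 7e = 2e
f1 ^ e9 = 18
a1 ^ 65 = c4
60 ^ a2 = c2
fa ^ 4e = b4
1a ^ 29 = 33

33932e18c4c2b433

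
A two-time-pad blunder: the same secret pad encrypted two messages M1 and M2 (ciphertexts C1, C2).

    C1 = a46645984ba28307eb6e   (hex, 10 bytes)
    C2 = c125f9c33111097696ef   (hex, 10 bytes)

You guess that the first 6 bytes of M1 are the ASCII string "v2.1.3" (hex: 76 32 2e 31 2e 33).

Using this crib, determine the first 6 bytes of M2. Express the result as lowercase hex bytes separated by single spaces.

13 71 92 6a 54 80

First, C1 ⊕ C2 = (M1 ⊕ K) ⊕ (M2 ⊕ K) = M1 ⊕ M2, so the key drops out. Then M2 = (M1 ⊕ M2) ⊕ M1 over the first 6 bytes.
byte 0: (a4 ⊕ c1) ⊕ 76 = 65 ⊕ 76 = 13
byte 1: (66 ⊕ 25) ⊕ 32 = 43 ⊕ 32 = 71
byte 2: (45 ⊕ f9) ⊕ 2e = bc ⊕ 2e = 92
byte 3: (98 ⊕ c3) ⊕ 31 = 5b ⊕ 31 = 6a
byte 4: (4b ⊕ 31) ⊕ 2e = 7a ⊕ 2e = 54
byte 5: (a2 ⊕ 11) ⊕ 33 = b3 ⊕ 33 = 80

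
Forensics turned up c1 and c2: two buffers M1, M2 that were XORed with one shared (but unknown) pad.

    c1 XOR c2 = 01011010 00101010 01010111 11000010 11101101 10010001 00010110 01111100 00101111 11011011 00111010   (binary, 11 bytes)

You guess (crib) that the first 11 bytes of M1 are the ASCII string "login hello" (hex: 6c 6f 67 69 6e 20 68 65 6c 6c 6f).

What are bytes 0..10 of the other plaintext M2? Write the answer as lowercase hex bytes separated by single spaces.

36 45 30 ab 83 b1 7e 19 43 b7 55

Since c1 ⊕ c2 = M1 ⊕ M2, XORing with the guessed M1 bytes yields the corresponding M2 bytes: M2 = (c1 ⊕ c2) ⊕ M1.
5a xor 6c = 36
2a xor 6f = 45
57 xor 67 = 30
c2 xor 69 = ab
ed xor 6e = 83
91 xor 20 = b1
16 xor 68 = 7e
7c xor 65 = 19
2f xor 6c = 43
db xor 6c = b7
3a xor 6f = 55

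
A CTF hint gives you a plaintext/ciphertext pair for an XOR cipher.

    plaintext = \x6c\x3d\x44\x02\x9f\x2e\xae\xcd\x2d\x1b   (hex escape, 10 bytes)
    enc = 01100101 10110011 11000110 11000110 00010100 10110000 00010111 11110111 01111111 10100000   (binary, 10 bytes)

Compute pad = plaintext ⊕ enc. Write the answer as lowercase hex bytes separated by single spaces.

Since enc = plaintext ⊕ pad, XORing both sides with plaintext gives pad = plaintext ⊕ enc.
6c xor 65 = 09
3d xor b3 = 8e
44 xor c6 = 82
02 xor c6 = c4
9f xor 14 = 8b
2e xor b0 = 9e
ae xor 17 = b9
cd xor f7 = 3a
2d xor 7f = 52
1b xor a0 = bb

09 8e 82 c4 8b 9e b9 3a 52 bb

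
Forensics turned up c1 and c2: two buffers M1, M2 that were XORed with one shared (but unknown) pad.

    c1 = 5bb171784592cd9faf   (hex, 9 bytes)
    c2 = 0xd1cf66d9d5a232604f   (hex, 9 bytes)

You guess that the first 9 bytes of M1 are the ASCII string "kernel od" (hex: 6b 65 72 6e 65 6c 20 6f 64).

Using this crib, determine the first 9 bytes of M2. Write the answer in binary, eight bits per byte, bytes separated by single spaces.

11100001 00011011 01100101 11001111 11110101 01011100 11011111 10010000 10000100

First, c1 ⊕ c2 = (M1 ⊕ K) ⊕ (M2 ⊕ K) = M1 ⊕ M2, so the key drops out. Then M2 = (M1 ⊕ M2) ⊕ M1 over the first 9 bytes.
byte 0: (5b ⊕ d1) ⊕ 6b = 8a ⊕ 6b = e1
byte 1: (b1 ⊕ cf) ⊕ 65 = 7e ⊕ 65 = 1b
byte 2: (71 ⊕ 66) ⊕ 72 = 17 ⊕ 72 = 65
byte 3: (78 ⊕ d9) ⊕ 6e = a1 ⊕ 6e = cf
byte 4: (45 ⊕ d5) ⊕ 65 = 90 ⊕ 65 = f5
byte 5: (92 ⊕ a2) ⊕ 6c = 30 ⊕ 6c = 5c
byte 6: (cd ⊕ 32) ⊕ 20 = ff ⊕ 20 = df
byte 7: (9f ⊕ 60) ⊕ 6f = ff ⊕ 6f = 90
byte 8: (af ⊕ 4f) ⊕ 64 = e0 ⊕ 64 = 84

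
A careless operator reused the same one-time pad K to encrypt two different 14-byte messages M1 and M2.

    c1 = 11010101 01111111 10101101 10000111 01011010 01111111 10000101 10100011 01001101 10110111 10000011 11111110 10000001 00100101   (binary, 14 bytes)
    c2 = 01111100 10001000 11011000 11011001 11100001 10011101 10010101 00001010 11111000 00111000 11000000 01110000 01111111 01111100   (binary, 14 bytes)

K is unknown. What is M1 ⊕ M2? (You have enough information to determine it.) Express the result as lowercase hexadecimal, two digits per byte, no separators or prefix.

c1 ⊕ c2 = (M1 ⊕ K) ⊕ (M2 ⊕ K) = M1 ⊕ M2 — the shared key cancels under XOR.
byte 0: d5 xor 7c = a9
byte 1: 7f xor 88 = f7
byte 2: ad xor d8 = 75
byte 3: 87 xor d9 = 5e
byte 4: 5a xor e1 = bb
byte 5: 7f xor 9d = e2
byte 6: 85 xor 95 = 10
byte 7: a3 xor 0a = a9
byte 8: 4d xor f8 = b5
byte 9: b7 xor 38 = 8f
byte 10: 83 xor c0 = 43
byte 11: fe xor 70 = 8e
byte 12: 81 xor 7f = fe
byte 13: 25 xor 7c = 59

a9f7755ebbe210a9b58f438efe59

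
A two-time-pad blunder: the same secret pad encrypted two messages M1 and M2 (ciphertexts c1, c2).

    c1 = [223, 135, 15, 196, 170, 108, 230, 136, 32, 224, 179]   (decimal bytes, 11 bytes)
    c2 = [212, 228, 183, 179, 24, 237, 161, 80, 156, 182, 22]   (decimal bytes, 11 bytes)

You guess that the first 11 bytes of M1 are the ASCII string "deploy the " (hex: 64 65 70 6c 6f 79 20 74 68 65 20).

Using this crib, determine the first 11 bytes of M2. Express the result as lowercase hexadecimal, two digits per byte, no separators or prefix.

6f06c81bddf867acd43385

First, c1 ⊕ c2 = (M1 ⊕ K) ⊕ (M2 ⊕ K) = M1 ⊕ M2, so the key drops out. Then M2 = (M1 ⊕ M2) ⊕ M1 over the first 11 bytes.
byte 0: (df XOR d4) XOR 64 = 0b XOR 64 = 6f
byte 1: (87 XOR e4) XOR 65 = 63 XOR 65 = 06
byte 2: (0f XOR b7) XOR 70 = b8 XOR 70 = c8
byte 3: (c4 XOR b3) XOR 6c = 77 XOR 6c = 1b
byte 4: (aa XOR 18) XOR 6f = b2 XOR 6f = dd
byte 5: (6c XOR ed) XOR 79 = 81 XOR 79 = f8
byte 6: (e6 XOR a1) XOR 20 = 47 XOR 20 = 67
byte 7: (88 XOR 50) XOR 74 = d8 XOR 74 = ac
byte 8: (20 XOR 9c) XOR 68 = bc XOR 68 = d4
byte 9: (e0 XOR b6) XOR 65 = 56 XOR 65 = 33
byte 10: (b3 XOR 16) XOR 20 = a5 XOR 20 = 85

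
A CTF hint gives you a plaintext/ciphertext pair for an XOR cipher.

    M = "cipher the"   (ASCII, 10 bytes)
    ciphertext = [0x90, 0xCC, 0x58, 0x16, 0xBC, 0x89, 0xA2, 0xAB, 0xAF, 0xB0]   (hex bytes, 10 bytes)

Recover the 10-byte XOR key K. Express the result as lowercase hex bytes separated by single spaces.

f3 a5 28 7e d9 fb 82 df c7 d5

Since ciphertext = M ⊕ K, XORing both sides with M gives K = M ⊕ ciphertext.
63 xor 90 = f3
69 xor cc = a5
70 xor 58 = 28
68 xor 16 = 7e
65 xor bc = d9
72 xor 89 = fb
20 xor a2 = 82
74 xor ab = df
68 xor af = c7
65 xor b0 = d5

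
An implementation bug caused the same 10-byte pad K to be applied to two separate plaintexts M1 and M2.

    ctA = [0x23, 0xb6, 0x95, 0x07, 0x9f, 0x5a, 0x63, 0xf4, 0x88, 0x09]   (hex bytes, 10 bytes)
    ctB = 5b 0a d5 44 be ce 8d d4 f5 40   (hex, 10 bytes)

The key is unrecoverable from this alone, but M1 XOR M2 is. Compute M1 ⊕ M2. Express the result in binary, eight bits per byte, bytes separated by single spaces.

01111000 10111100 01000000 01000011 00100001 10010100 11101110 00100000 01111101 01001001

ctA ⊕ ctB = (M1 ⊕ K) ⊕ (M2 ⊕ K) = M1 ⊕ M2 — the shared key cancels under XOR.
23 xor 5b = 78
b6 xor 0a = bc
95 xor d5 = 40
07 xor 44 = 43
9f xor be = 21
5a xor ce = 94
63 xor 8d = ee
f4 xor d4 = 20
88 xor f5 = 7d
09 xor 40 = 49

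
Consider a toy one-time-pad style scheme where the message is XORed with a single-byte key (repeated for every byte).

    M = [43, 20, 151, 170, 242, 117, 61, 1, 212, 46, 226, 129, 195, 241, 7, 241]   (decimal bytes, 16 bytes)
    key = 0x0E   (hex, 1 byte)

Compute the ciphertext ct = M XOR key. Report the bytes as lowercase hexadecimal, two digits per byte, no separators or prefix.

The 1-byte key repeats, so the effective keystream is 0e 0e 0e 0e 0e 0e 0e 0e 0e 0e 0e 0e 0e 0e 0e 0e.
byte 0: 2b XOR 0e = 25
byte 1: 14 XOR 0e = 1a
byte 2: 97 XOR 0e = 99
byte 3: aa XOR 0e = a4
byte 4: f2 XOR 0e = fc
byte 5: 75 XOR 0e = 7b
byte 6: 3d XOR 0e = 33
byte 7: 01 XOR 0e = 0f
byte 8: d4 XOR 0e = da
byte 9: 2e XOR 0e = 20
byte 10: e2 XOR 0e = ec
byte 11: 81 XOR 0e = 8f
byte 12: c3 XOR 0e = cd
byte 13: f1 XOR 0e = ff
byte 14: 07 XOR 0e = 09
byte 15: f1 XOR 0e = ff

251a99a4fc7b330fda20ec8fcdff09ff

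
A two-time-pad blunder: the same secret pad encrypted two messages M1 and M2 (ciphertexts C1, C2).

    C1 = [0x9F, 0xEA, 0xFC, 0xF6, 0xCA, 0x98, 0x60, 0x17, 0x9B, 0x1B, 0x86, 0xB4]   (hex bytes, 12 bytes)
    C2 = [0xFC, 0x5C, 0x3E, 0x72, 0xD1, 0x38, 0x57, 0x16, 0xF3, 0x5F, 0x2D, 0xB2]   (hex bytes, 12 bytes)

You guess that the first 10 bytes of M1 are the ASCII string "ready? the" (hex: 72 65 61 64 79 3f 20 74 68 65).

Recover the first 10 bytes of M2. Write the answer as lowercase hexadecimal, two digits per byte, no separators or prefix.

11d3a3e0629f17750021

First, C1 ⊕ C2 = (M1 ⊕ K) ⊕ (M2 ⊕ K) = M1 ⊕ M2, so the key drops out. Then M2 = (M1 ⊕ M2) ⊕ M1 over the first 10 bytes.
byte 0: (9f ^ fc) ^ 72 = 63 ^ 72 = 11
byte 1: (ea ^ 5c) ^ 65 = b6 ^ 65 = d3
byte 2: (fc ^ 3e) ^ 61 = c2 ^ 61 = a3
byte 3: (f6 ^ 72) ^ 64 = 84 ^ 64 = e0
byte 4: (ca ^ d1) ^ 79 = 1b ^ 79 = 62
byte 5: (98 ^ 38) ^ 3f = a0 ^ 3f = 9f
byte 6: (60 ^ 57) ^ 20 = 37 ^ 20 = 17
byte 7: (17 ^ 16) ^ 74 = 01 ^ 74 = 75
byte 8: (9b ^ f3) ^ 68 = 68 ^ 68 = 00
byte 9: (1b ^ 5f) ^ 65 = 44 ^ 65 = 21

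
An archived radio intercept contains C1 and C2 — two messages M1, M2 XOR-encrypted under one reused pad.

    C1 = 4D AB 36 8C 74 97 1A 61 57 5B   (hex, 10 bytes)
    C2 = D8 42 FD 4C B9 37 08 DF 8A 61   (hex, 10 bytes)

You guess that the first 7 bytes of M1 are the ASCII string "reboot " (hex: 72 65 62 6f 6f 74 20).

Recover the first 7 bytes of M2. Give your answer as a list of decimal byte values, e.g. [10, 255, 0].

[231, 140, 169, 175, 162, 212, 50]

First, C1 ⊕ C2 = (M1 ⊕ K) ⊕ (M2 ⊕ K) = M1 ⊕ M2, so the key drops out. Then M2 = (M1 ⊕ M2) ⊕ M1 over the first 7 bytes.
byte 0: (4d xor d8) xor 72 = 95 xor 72 = e7
byte 1: (ab xor 42) xor 65 = e9 xor 65 = 8c
byte 2: (36 xor fd) xor 62 = cb xor 62 = a9
byte 3: (8c xor 4c) xor 6f = c0 xor 6f = af
byte 4: (74 xor b9) xor 6f = cd xor 6f = a2
byte 5: (97 xor 37) xor 74 = a0 xor 74 = d4
byte 6: (1a xor 08) xor 20 = 12 xor 20 = 32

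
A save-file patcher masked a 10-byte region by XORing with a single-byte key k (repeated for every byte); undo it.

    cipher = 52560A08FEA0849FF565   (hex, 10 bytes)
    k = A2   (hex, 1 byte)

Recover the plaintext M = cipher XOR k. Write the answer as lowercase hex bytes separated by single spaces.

The 1-byte key repeats, so the effective keystream is a2 a2 a2 a2 a2 a2 a2 a2 a2 a2.
byte 0: 52 XOR a2 = f0
byte 1: 56 XOR a2 = f4
byte 2: 0a XOR a2 = a8
byte 3: 08 XOR a2 = aa
byte 4: fe XOR a2 = 5c
byte 5: a0 XOR a2 = 02
byte 6: 84 XOR a2 = 26
byte 7: 9f XOR a2 = 3d
byte 8: f5 XOR a2 = 57
byte 9: 65 XOR a2 = c7

f0 f4 a8 aa 5c 02 26 3d 57 c7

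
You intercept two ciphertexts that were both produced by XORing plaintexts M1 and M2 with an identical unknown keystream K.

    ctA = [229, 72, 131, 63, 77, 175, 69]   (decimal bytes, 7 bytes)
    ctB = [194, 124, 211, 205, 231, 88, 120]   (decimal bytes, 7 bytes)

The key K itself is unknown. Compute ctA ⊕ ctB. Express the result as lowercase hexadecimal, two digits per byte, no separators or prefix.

ctA ⊕ ctB = (M1 ⊕ K) ⊕ (M2 ⊕ K) = M1 ⊕ M2 — the shared key cancels under XOR.
e5 xor c2 = 27
48 xor 7c = 34
83 xor d3 = 50
3f xor cd = f2
4d xor e7 = aa
af xor 58 = f7
45 xor 78 = 3d

273450f2aaf73d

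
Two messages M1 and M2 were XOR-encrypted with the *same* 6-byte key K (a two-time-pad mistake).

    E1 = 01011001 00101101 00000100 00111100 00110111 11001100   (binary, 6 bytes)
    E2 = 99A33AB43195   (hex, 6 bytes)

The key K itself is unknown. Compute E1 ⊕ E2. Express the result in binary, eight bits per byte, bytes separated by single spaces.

11000000 10001110 00111110 10001000 00000110 01011001

E1 ⊕ E2 = (M1 ⊕ K) ⊕ (M2 ⊕ K) = M1 ⊕ M2 — the shared key cancels under XOR.
byte 0: 59 ⊕ 99 = c0
byte 1: 2d ⊕ a3 = 8e
byte 2: 04 ⊕ 3a = 3e
byte 3: 3c ⊕ b4 = 88
byte 4: 37 ⊕ 31 = 06
byte 5: cc ⊕ 95 = 59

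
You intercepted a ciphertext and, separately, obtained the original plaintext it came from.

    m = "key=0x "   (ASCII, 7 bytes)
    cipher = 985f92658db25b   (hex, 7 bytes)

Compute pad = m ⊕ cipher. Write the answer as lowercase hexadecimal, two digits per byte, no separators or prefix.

Since cipher = m ⊕ pad, XORing both sides with m gives pad = m ⊕ cipher.
6b ⊕ 98 = f3
65 ⊕ 5f = 3a
79 ⊕ 92 = eb
3d ⊕ 65 = 58
30 ⊕ 8d = bd
78 ⊕ b2 = ca
20 ⊕ 5b = 7b

f33aeb58bdca7b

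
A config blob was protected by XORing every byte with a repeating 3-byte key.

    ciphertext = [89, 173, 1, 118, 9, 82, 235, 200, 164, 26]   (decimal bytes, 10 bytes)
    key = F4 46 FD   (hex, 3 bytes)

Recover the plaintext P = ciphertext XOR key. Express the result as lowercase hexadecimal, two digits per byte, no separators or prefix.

adebfc824faf1f8e59ee

The 3-byte key repeats, so the effective keystream is f4 46 fd f4 46 fd f4 46 fd f4.
byte 0:  89 xor 244 = 173
byte 1: 173 xor  70 = 235
byte 2:   1 xor 253 = 252
byte 3: 118 xor 244 = 130
byte 4:   9 xor  70 =  79
byte 5:  82 xor 253 = 175
byte 6: 235 xor 244 =  31
byte 7: 200 xor  70 = 142
byte 8: 164 xor 253 =  89
byte 9:  26 xor 244 = 238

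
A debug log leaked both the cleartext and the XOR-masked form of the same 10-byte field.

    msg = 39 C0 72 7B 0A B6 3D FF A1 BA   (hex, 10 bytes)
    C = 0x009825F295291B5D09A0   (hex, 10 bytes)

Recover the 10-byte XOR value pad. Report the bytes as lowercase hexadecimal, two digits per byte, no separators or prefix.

395857899f9f26a2a81a

Since C = msg ⊕ pad, XORing both sides with msg gives pad = msg ⊕ C.
byte 0: 39 ⊕ 00 = 39
byte 1: c0 ⊕ 98 = 58
byte 2: 72 ⊕ 25 = 57
byte 3: 7b ⊕ f2 = 89
byte 4: 0a ⊕ 95 = 9f
byte 5: b6 ⊕ 29 = 9f
byte 6: 3d ⊕ 1b = 26
byte 7: ff ⊕ 5d = a2
byte 8: a1 ⊕ 09 = a8
byte 9: ba ⊕ a0 = 1a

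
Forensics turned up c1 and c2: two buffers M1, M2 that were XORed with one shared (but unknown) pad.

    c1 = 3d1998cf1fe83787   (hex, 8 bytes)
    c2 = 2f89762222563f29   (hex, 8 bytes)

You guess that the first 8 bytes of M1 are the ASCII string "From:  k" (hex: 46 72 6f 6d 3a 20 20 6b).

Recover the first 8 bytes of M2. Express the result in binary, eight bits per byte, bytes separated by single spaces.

01010100 11100010 10000001 10000000 00000111 10011110 00101000 11000101

First, c1 ⊕ c2 = (M1 ⊕ K) ⊕ (M2 ⊕ K) = M1 ⊕ M2, so the key drops out. Then M2 = (M1 ⊕ M2) ⊕ M1 over the first 8 bytes.
byte 0: (3d ⊕ 2f) ⊕ 46 = 12 ⊕ 46 = 54
byte 1: (19 ⊕ 89) ⊕ 72 = 90 ⊕ 72 = e2
byte 2: (98 ⊕ 76) ⊕ 6f = ee ⊕ 6f = 81
byte 3: (cf ⊕ 22) ⊕ 6d = ed ⊕ 6d = 80
byte 4: (1f ⊕ 22) ⊕ 3a = 3d ⊕ 3a = 07
byte 5: (e8 ⊕ 56) ⊕ 20 = be ⊕ 20 = 9e
byte 6: (37 ⊕ 3f) ⊕ 20 = 08 ⊕ 20 = 28
byte 7: (87 ⊕ 29) ⊕ 6b = ae ⊕ 6b = c5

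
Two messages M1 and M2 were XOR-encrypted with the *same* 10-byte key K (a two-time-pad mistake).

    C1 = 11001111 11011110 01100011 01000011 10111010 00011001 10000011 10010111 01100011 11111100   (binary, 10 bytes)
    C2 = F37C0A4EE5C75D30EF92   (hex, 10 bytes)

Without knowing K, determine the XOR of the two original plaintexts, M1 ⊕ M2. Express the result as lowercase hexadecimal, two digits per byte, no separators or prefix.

C1 ⊕ C2 = (M1 ⊕ K) ⊕ (M2 ⊕ K) = M1 ⊕ M2 — the shared key cancels under XOR.
cf ⊕ f3 = 3c
de ⊕ 7c = a2
63 ⊕ 0a = 69
43 ⊕ 4e = 0d
ba ⊕ e5 = 5f
19 ⊕ c7 = de
83 ⊕ 5d = de
97 ⊕ 30 = a7
63 ⊕ ef = 8c
fc ⊕ 92 = 6e

3ca2690d5fdedea78c6e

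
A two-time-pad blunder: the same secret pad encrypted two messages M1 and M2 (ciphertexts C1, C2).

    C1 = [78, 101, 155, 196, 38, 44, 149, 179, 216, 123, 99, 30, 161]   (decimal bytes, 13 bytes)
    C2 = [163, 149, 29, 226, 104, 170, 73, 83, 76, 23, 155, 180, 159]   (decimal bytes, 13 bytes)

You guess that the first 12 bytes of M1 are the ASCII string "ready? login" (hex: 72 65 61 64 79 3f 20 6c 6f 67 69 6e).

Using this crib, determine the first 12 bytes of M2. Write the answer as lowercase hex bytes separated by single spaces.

First, C1 ⊕ C2 = (M1 ⊕ K) ⊕ (M2 ⊕ K) = M1 ⊕ M2, so the key drops out. Then M2 = (M1 ⊕ M2) ⊕ M1 over the first 12 bytes.
byte 0: (4e ⊕ a3) ⊕ 72 = ed ⊕ 72 = 9f
byte 1: (65 ⊕ 95) ⊕ 65 = f0 ⊕ 65 = 95
byte 2: (9b ⊕ 1d) ⊕ 61 = 86 ⊕ 61 = e7
byte 3: (c4 ⊕ e2) ⊕ 64 = 26 ⊕ 64 = 42
byte 4: (26 ⊕ 68) ⊕ 79 = 4e ⊕ 79 = 37
byte 5: (2c ⊕ aa) ⊕ 3f = 86 ⊕ 3f = b9
byte 6: (95 ⊕ 49) ⊕ 20 = dc ⊕ 20 = fc
byte 7: (b3 ⊕ 53) ⊕ 6c = e0 ⊕ 6c = 8c
byte 8: (d8 ⊕ 4c) ⊕ 6f = 94 ⊕ 6f = fb
byte 9: (7b ⊕ 17) ⊕ 67 = 6c ⊕ 67 = 0b
byte 10: (63 ⊕ 9b) ⊕ 69 = f8 ⊕ 69 = 91
byte 11: (1e ⊕ b4) ⊕ 6e = aa ⊕ 6e = c4

9f 95 e7 42 37 b9 fc 8c fb 0b 91 c4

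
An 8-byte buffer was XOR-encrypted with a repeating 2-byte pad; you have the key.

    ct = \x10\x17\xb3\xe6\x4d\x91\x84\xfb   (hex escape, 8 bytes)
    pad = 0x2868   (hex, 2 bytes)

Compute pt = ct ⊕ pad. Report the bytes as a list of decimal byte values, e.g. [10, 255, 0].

[56, 127, 155, 142, 101, 249, 172, 147]

The 2-byte key repeats, so the effective keystream is 28 68 28 68 28 68 28 68.
byte 0: 10 xor 28 = 38
byte 1: 17 xor 68 = 7f
byte 2: b3 xor 28 = 9b
byte 3: e6 xor 68 = 8e
byte 4: 4d xor 28 = 65
byte 5: 91 xor 68 = f9
byte 6: 84 xor 28 = ac
byte 7: fb xor 68 = 93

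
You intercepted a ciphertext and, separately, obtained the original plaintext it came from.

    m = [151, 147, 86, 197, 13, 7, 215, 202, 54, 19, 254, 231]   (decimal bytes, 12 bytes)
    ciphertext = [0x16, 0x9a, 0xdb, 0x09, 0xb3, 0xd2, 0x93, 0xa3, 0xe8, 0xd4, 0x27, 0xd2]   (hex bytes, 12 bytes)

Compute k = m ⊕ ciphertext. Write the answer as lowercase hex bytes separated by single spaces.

Since ciphertext = m ⊕ k, XORing both sides with m gives k = m ⊕ ciphertext.
97 ⊕ 16 = 81
93 ⊕ 9a = 09
56 ⊕ db = 8d
c5 ⊕ 09 = cc
0d ⊕ b3 = be
07 ⊕ d2 = d5
d7 ⊕ 93 = 44
ca ⊕ a3 = 69
36 ⊕ e8 = de
13 ⊕ d4 = c7
fe ⊕ 27 = d9
e7 ⊕ d2 = 35

81 09 8d cc be d5 44 69 de c7 d9 35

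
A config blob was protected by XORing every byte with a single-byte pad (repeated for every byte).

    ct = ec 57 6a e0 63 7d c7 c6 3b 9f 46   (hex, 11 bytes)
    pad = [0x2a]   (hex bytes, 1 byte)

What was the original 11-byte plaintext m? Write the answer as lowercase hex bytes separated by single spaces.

The 1-byte key repeats, so the effective keystream is 2a 2a 2a 2a 2a 2a 2a 2a 2a 2a 2a.
byte 0: ec xor 2a = c6
byte 1: 57 xor 2a = 7d
byte 2: 6a xor 2a = 40
byte 3: e0 xor 2a = ca
byte 4: 63 xor 2a = 49
byte 5: 7d xor 2a = 57
byte 6: c7 xor 2a = ed
byte 7: c6 xor 2a = ec
byte 8: 3b xor 2a = 11
byte 9: 9f xor 2a = b5
byte 10: 46 xor 2a = 6c

c6 7d 40 ca 49 57 ed ec 11 b5 6c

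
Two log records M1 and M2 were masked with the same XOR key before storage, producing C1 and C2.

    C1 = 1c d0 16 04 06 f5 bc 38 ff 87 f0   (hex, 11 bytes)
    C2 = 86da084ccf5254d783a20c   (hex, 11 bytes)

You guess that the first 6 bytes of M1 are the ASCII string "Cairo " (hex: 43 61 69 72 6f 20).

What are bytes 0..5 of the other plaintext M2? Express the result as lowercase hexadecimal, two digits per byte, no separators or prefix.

d96b773aa687

First, C1 ⊕ C2 = (M1 ⊕ K) ⊕ (M2 ⊕ K) = M1 ⊕ M2, so the key drops out. Then M2 = (M1 ⊕ M2) ⊕ M1 over the first 6 bytes.
byte 0: (1c XOR 86) XOR 43 = 9a XOR 43 = d9
byte 1: (d0 XOR da) XOR 61 = 0a XOR 61 = 6b
byte 2: (16 XOR 08) XOR 69 = 1e XOR 69 = 77
byte 3: (04 XOR 4c) XOR 72 = 48 XOR 72 = 3a
byte 4: (06 XOR cf) XOR 6f = c9 XOR 6f = a6
byte 5: (f5 XOR 52) XOR 20 = a7 XOR 20 = 87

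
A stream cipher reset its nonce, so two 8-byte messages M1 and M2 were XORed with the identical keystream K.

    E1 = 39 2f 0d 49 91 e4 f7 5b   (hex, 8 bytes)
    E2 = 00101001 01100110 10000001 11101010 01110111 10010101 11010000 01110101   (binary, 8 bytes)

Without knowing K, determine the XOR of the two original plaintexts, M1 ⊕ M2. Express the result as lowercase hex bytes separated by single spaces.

10 49 8c a3 e6 71 27 2e

E1 ⊕ E2 = (M1 ⊕ K) ⊕ (M2 ⊕ K) = M1 ⊕ M2 — the shared key cancels under XOR.
byte 0: 39 XOR 29 = 10
byte 1: 2f XOR 66 = 49
byte 2: 0d XOR 81 = 8c
byte 3: 49 XOR ea = a3
byte 4: 91 XOR 77 = e6
byte 5: e4 XOR 95 = 71
byte 6: f7 XOR d0 = 27
byte 7: 5b XOR 75 = 2e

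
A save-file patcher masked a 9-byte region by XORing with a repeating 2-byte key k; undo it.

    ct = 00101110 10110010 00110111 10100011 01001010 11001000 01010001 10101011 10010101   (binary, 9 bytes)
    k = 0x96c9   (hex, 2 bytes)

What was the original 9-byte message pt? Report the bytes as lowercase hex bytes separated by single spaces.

The 2-byte key repeats, so the effective keystream is 96 c9 96 c9 96 c9 96 c9 96.
byte 0: 2e XOR 96 = b8
byte 1: b2 XOR c9 = 7b
byte 2: 37 XOR 96 = a1
byte 3: a3 XOR c9 = 6a
byte 4: 4a XOR 96 = dc
byte 5: c8 XOR c9 = 01
byte 6: 51 XOR 96 = c7
byte 7: ab XOR c9 = 62
byte 8: 95 XOR 96 = 03

b8 7b a1 6a dc 01 c7 62 03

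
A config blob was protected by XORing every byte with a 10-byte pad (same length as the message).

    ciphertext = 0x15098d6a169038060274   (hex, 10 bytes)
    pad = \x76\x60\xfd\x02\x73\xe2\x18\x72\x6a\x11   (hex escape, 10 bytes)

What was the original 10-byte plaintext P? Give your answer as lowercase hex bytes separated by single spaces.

XOR is its own inverse, so applying the key byte-wise gives the result directly.
 21 ⊕ 118 =  99
  9 ⊕  96 = 105
141 ⊕ 253 = 112
106 ⊕   2 = 104
 22 ⊕ 115 = 101
144 ⊕ 226 = 114
 56 ⊕  24 =  32
  6 ⊕ 114 = 116
  2 ⊕ 106 = 104
116 ⊕  17 = 101

63 69 70 68 65 72 20 74 68 65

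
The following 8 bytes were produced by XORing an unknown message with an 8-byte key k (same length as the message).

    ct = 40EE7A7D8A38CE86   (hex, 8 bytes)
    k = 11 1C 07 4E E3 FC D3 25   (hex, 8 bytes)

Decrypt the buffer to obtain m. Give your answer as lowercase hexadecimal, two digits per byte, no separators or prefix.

51f27d3369c41da3

XOR is its own inverse, so applying the key byte-wise gives the result directly.
 64 XOR  17 =  81
238 XOR  28 = 242
122 XOR   7 = 125
125 XOR  78 =  51
138 XOR 227 = 105
 56 XOR 252 = 196
206 XOR 211 =  29
134 XOR  37 = 163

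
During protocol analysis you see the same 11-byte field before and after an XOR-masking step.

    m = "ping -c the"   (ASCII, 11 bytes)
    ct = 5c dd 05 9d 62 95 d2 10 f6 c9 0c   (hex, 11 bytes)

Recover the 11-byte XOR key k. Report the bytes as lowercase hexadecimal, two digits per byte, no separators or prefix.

Since ct = m ⊕ k, XORing both sides with m gives k = m ⊕ ct.
70 ^ 5c = 2c
69 ^ dd = b4
6e ^ 05 = 6b
67 ^ 9d = fa
20 ^ 62 = 42
2d ^ 95 = b8
63 ^ d2 = b1
20 ^ 10 = 30
74 ^ f6 = 82
68 ^ c9 = a1
65 ^ 0c = 69

2cb46bfa42b8b13082a169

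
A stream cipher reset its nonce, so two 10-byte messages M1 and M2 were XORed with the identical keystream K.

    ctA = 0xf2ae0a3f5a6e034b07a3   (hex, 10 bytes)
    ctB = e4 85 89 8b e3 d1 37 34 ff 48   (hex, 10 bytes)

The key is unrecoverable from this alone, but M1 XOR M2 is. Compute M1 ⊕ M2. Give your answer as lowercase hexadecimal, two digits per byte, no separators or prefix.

ctA ⊕ ctB = (M1 ⊕ K) ⊕ (M2 ⊕ K) = M1 ⊕ M2 — the shared key cancels under XOR.
f2 ^ e4 = 16
ae ^ 85 = 2b
0a ^ 89 = 83
3f ^ 8b = b4
5a ^ e3 = b9
6e ^ d1 = bf
03 ^ 37 = 34
4b ^ 34 = 7f
07 ^ ff = f8
a3 ^ 48 = eb

162b83b4b9bf347ff8eb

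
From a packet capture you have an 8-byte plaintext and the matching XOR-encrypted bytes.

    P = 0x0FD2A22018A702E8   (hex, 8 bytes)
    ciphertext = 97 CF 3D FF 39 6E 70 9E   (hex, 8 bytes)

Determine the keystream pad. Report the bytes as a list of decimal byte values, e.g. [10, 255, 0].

Since ciphertext = P ⊕ pad, XORing both sides with P gives pad = P ⊕ ciphertext.
byte 0: 0f ⊕ 97 = 98
byte 1: d2 ⊕ cf = 1d
byte 2: a2 ⊕ 3d = 9f
byte 3: 20 ⊕ ff = df
byte 4: 18 ⊕ 39 = 21
byte 5: a7 ⊕ 6e = c9
byte 6: 02 ⊕ 70 = 72
byte 7: e8 ⊕ 9e = 76

[152, 29, 159, 223, 33, 201, 114, 118]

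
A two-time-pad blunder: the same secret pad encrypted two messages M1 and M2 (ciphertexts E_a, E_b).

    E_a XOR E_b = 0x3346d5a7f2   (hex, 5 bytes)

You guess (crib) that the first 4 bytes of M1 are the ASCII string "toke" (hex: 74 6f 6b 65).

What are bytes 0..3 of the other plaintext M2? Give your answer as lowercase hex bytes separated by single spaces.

47 29 be c2

Since E_a ⊕ E_b = M1 ⊕ M2, XORing with the guessed M1 bytes yields the corresponding M2 bytes: M2 = (E_a ⊕ E_b) ⊕ M1.
byte 0: 00110011 XOR 01110100 = 01000111
byte 1: 01000110 XOR 01101111 = 00101001
byte 2: 11010101 XOR 01101011 = 10111110
byte 3: 10100111 XOR 01100101 = 11000010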